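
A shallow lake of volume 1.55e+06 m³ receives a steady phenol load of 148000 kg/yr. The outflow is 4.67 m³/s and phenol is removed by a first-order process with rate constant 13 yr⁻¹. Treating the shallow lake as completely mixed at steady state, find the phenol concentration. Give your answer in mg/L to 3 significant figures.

Outflow Q = 4.67 m³/s × 3.156e+07 s/yr = 1.474e+08 m³/yr.
Steady-state CSTR mass balance: W = Q·C + k·V·C, so C = W/(Q + kV).
Q + kV = 1.474e+08 + 13·1.55e+06 = 1.675e+08 m³/yr.
C = 148000/1.675e+08 = 0.0008835 kg/m³ = 0.8835 mg/L.

0.883 mg/L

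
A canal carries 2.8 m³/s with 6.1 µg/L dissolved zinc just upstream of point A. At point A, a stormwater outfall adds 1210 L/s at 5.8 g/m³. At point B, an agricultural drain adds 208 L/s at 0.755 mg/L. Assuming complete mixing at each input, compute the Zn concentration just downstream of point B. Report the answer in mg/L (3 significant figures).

1.71 mg/L

6.1 µg/L = 0.0061 mg/L.
1210 L/s = 1.21 m³/s.
After input A: C = (2.8·0.0061 + 1.21·5.8) / 4.01 = 1.754 mg/L.
208 L/s = 0.208 m³/s.
After input B: C = (4.01·1.754 + 0.208·0.755) / 4.218 = 1.705 mg/L.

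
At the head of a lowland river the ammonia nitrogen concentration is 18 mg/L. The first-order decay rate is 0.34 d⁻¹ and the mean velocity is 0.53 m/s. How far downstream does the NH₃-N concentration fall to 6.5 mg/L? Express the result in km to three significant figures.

From C = C₀·e^(−kt), t = ln(C₀/C)/k = ln(18/6.5)/0.34 = 1.019/0.34 = 2.996 d.
Distance = v·t = 0.53 m/s × 2.588e+05 s = 1.372e+05 m = 137.2 km.

137 km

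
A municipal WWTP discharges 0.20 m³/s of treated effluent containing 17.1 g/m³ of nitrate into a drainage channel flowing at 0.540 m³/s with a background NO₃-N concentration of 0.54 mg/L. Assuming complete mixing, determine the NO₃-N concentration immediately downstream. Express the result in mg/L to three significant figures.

Conservation of mass across the mixing zone: C = (0.2·17.1 + 0.54·0.54) / (0.2 + 0.54) = 3.712/0.74 = 5.016 mg/L.

5.02 mg/L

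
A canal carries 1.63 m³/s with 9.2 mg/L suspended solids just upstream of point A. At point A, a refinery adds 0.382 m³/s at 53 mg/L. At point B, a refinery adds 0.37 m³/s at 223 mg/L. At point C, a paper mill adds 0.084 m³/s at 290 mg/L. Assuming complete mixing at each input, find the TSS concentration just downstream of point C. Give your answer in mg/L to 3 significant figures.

57.6 mg/L

After input A: C = (1.63·9.2 + 0.382·53) / 2.012 = 17.52 mg/L.
After input B: C = (2.012·17.52 + 0.37·223) / 2.382 = 49.43 mg/L.
After input C: C = (2.382·49.43 + 0.084·290) / 2.466 = 57.63 mg/L.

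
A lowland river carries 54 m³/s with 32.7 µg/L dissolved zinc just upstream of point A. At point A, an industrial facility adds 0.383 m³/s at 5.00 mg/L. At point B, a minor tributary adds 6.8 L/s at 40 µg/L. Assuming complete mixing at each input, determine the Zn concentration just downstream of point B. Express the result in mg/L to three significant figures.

0.0677 mg/L

32.7 µg/L = 0.0327 mg/L.
After input A: C = (54·0.0327 + 0.383·5) / 54.38 = 0.06768 mg/L.
6.8 L/s = 0.0068 m³/s.
40 µg/L = 0.04 mg/L.
After input B: C = (54.38·0.06768 + 0.0068·0.04) / 54.39 = 0.06768 mg/L.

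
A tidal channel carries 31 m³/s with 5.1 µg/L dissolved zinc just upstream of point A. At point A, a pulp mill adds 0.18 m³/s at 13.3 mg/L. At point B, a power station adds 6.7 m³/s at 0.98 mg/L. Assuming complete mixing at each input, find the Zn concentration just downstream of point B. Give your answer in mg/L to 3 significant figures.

5.1 µg/L = 0.0051 mg/L.
After input A: C = (31·0.0051 + 0.18·13.3) / 31.18 = 0.08185 mg/L.
After input B: C = (31.18·0.08185 + 6.7·0.98) / 37.88 = 0.2407 mg/L.

0.241 mg/L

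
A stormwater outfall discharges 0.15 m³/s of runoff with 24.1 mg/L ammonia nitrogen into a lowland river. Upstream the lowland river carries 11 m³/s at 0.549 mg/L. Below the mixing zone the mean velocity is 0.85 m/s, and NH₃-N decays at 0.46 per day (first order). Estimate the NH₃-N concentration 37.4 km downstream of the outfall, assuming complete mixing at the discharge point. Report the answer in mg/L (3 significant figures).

After complete mixing, C₀ = (0.15·24.1 + 11·0.549) / 11.15 = 0.8658 mg/L.
Travel time t = 3.74e+04 m / 0.85 m/s = 4.4e+04 s = 0.5093 d.
C = 0.8658·exp(−0.46·0.5093) = 0.8658·0.7912 = 0.685 mg/L.

0.685 mg/L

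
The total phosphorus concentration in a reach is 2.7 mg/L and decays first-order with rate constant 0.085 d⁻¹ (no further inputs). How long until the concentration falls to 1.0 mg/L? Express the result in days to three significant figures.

t = ln(C₀/C)/k = ln(2.7/1.0)/0.085 = 0.9933/0.085 = 11.69 d.

11.7 d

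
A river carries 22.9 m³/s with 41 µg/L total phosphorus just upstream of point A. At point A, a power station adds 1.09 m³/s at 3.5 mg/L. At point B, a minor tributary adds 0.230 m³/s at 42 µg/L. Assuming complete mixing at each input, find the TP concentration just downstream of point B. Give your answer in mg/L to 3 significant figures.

0.197 mg/L

41 µg/L = 0.041 mg/L.
After input A: C = (22.9·0.041 + 1.09·3.5) / 23.99 = 0.1982 mg/L.
42 µg/L = 0.042 mg/L.
After input B: C = (23.99·0.1982 + 0.23·0.042) / 24.22 = 0.1967 mg/L.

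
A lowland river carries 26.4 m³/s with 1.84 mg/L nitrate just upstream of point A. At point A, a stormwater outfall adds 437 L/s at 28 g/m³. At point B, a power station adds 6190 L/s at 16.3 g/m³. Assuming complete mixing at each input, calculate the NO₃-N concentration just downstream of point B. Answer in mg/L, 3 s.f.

437 L/s = 0.437 m³/s.
After input A: C = (26.4·1.84 + 0.437·28) / 26.84 = 2.266 mg/L.
6190 L/s = 6.19 m³/s.
After input B: C = (26.84·2.266 + 6.19·16.3) / 33.03 = 4.896 mg/L.

4.90 mg/L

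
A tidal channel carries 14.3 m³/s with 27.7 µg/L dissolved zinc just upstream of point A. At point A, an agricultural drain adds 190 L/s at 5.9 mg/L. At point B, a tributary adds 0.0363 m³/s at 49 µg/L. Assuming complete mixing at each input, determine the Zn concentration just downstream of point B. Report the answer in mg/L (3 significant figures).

0.105 mg/L

27.7 µg/L = 0.0277 mg/L.
190 L/s = 0.19 m³/s.
After input A: C = (14.3·0.0277 + 0.19·5.9) / 14.49 = 0.1047 mg/L.
49 µg/L = 0.049 mg/L.
After input B: C = (14.49·0.1047 + 0.0363·0.049) / 14.53 = 0.1046 mg/L.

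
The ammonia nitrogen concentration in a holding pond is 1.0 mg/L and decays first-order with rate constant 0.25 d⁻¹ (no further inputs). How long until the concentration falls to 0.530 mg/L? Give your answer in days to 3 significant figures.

2.54 d

t = ln(C₀/C)/k = ln(1.0/0.530)/0.25 = 0.6349/0.25 = 2.54 d.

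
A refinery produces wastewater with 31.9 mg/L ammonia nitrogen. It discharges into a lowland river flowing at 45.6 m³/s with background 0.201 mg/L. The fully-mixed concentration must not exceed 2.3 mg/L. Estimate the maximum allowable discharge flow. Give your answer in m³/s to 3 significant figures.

Mass balance at complete mixing: C_std·(Q_w + Q_r) = Q_w·C_e + Q_r·C_b.
Rearranging, Q_w = Q_r·(C_std − C_b)/(C_e − C_std) = 45.6·(2.3 − 0.201) / (31.9 − 2.3) = 3.234 m³/s.

3.23 m³/s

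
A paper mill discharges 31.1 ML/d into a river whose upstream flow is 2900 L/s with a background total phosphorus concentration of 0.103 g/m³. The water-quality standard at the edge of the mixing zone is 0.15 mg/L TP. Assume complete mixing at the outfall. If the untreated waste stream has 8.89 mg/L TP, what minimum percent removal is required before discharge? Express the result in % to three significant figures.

94.1 %

31.1 ML/d = 0.36 m³/s.
2900 L/s = 2.9 m³/s.
Mass balance: 0.15·3.26 = 0.36·Cₑ + 2.9·0.103.
Cₑ = (0.489 − 0.2987) / 0.36 = 0.5287 mg/L.
Required removal = 1 − 0.5287/8.89 = 94.05 %.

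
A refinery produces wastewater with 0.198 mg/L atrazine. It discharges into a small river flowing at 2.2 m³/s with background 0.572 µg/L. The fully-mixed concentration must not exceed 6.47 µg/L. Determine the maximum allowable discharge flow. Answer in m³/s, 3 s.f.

0.0677 m³/s

0.572 µg/L = 0.000572 mg/L.
6.47 µg/L = 0.00647 mg/L.
Mass balance at complete mixing: C_std·(Q_w + Q_r) = Q_w·C_e + Q_r·C_b.
Rearranging, Q_w = Q_r·(C_std − C_b)/(C_e − C_std) = 2.2·(0.00647 − 0.000572) / (0.198 − 0.00647) = 0.06775 m³/s.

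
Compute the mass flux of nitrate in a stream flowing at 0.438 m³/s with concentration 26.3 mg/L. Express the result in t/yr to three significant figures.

Mass flux = Q·C = 0.438 m³/s × 26.3 g/m³ = 11.52 g/s.
= 11.52 g/s × 31.56 = 363.5 t/yr.

364 t/yr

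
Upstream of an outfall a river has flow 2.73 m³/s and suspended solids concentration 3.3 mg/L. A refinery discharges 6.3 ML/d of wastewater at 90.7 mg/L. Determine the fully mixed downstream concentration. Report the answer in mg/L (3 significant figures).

6.3 ML/d = 0.07292 m³/s.
By mass balance at complete mixing, C = (0.07292·90.7 + 2.73·3.3) / (0.07292 + 2.73) = 15.62/2.803 = 5.574 mg/L.

5.57 mg/L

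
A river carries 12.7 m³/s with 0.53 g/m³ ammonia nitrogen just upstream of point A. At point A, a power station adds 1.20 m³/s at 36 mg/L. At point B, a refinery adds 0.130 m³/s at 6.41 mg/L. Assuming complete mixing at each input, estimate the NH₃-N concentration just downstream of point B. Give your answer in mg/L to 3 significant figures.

3.62 mg/L

After input A: C = (12.7·0.53 + 1.2·36) / 13.9 = 3.592 mg/L.
After input B: C = (13.9·3.592 + 0.13·6.41) / 14.03 = 3.618 mg/L.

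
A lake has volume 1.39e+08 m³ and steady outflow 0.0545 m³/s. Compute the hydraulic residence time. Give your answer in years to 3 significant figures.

80.8 yr

Q = 0.0545 m³/s × 3.156e+07 s/yr = 1.72e+06 m³/yr.
Hydraulic residence time τ = V/Q = 1.39e+08/1.72e+06 = 80.82 yr.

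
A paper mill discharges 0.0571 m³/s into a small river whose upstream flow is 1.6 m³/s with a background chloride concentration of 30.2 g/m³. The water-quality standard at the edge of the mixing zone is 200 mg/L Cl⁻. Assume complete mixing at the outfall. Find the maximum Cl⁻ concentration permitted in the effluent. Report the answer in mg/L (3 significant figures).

4960 mg/L

Mass balance: 200·1.657 = 0.0571·Cₑ + 1.6·30.2.
Cₑ = (331.4 − 48.32) / 0.0571 = 4958 mg/L.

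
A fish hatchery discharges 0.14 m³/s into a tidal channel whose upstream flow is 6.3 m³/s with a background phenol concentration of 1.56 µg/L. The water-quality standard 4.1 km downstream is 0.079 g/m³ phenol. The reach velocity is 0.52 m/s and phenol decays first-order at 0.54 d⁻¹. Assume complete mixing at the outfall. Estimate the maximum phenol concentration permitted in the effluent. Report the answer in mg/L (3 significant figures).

1.56 µg/L = 0.00156 mg/L.
Travel time to the compliance point: t = 4100/0.52 = 7885 s = 0.09126 d; decay factor exp(−0.54·0.09126) = 0.9519.
So the concentration just after mixing may be at most 0.079/0.9519 = 0.08299 mg/L.
Mass balance: 0.08299·6.44 = 0.14·Cₑ + 6.3·0.00156.
Cₑ = (0.5345 − 0.009828) / 0.14 = 3.747 mg/L.

3.75 mg/L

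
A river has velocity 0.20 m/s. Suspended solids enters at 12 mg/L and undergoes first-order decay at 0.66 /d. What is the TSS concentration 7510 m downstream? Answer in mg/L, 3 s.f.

Travel time t = 7510 m / 0.20 m/s = 7510/0.20 = 3.755e+04 s = 0.4346 d.
First-order decay: C = 12·exp(−0.66·0.4346) = 12·0.7506 = 9.008 mg/L.

9.01 mg/L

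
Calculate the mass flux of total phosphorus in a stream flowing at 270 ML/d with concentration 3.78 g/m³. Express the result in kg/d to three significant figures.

270 ML/d = 3.125 m³/s.
Mass flux = Q·C = 3.125 m³/s × 3.78 g/m³ = 11.81 g/s.
= 11.81 g/s × 86.4 = 1021 kg/d.

1020 kg/d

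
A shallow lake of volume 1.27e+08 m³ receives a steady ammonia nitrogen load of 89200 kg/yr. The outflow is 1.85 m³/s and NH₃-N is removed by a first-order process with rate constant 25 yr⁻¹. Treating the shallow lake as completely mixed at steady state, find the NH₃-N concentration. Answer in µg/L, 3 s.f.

27.6 µg/L

Outflow Q = 1.85 m³/s × 3.156e+07 s/yr = 5.838e+07 m³/yr.
Steady-state CSTR mass balance: W = Q·C + k·V·C, so C = W/(Q + kV).
Q + kV = 5.838e+07 + 25·1.27e+08 = 3.233e+09 m³/yr.
C = 89200/3.233e+09 = 2.759e-05 kg/m³ = 0.02759 mg/L = 27.59 µg/L.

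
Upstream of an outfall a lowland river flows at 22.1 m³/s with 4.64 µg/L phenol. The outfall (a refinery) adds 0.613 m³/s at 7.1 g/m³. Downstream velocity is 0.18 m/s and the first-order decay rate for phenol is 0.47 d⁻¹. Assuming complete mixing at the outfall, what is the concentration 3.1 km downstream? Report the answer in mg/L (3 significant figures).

4.64 µg/L = 0.00464 mg/L.
After complete mixing, C₀ = (0.613·7.1 + 22.1·0.00464) / 22.71 = 0.1961 mg/L.
Travel time t = 3100 m / 0.18 m/s = 1.722e+04 s = 0.1993 d.
C = 0.1961·exp(−0.47·0.1993) = 0.1961·0.9106 = 0.1786 mg/L.

0.179 mg/L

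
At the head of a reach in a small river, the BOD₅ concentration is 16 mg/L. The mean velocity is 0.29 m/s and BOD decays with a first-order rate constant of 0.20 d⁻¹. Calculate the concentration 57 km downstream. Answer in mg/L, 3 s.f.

Travel time t = 57 km / 0.29 m/s = 5.7e+04/0.29 = 1.966e+05 s = 2.275 d.
First-order decay: C = 16·exp(−0.20·2.275) = 16·0.6345 = 10.15 mg/L.

10.2 mg/L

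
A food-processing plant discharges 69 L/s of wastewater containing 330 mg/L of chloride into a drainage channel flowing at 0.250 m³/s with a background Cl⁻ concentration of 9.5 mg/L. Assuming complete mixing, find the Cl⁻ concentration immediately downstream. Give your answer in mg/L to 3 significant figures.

69 L/s = 0.069 m³/s.
Flow-weighted mixing gives C = (0.069·330 + 0.25·9.5) / (0.069 + 0.25) = 25.15/0.319 = 78.82 mg/L.

78.8 mg/L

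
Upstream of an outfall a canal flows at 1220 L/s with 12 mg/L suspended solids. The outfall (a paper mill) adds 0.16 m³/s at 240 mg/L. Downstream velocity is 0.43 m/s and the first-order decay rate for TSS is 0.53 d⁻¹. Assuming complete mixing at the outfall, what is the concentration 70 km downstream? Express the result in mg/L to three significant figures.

1220 L/s = 1.22 m³/s.
After complete mixing, C₀ = (0.16·240 + 1.22·12) / 1.38 = 38.43 mg/L.
Travel time t = 7e+04 m / 0.43 m/s = 1.628e+05 s = 1.884 d.
C = 38.43·exp(−0.53·1.884) = 38.43·0.3684 = 14.16 mg/L.

14.2 mg/L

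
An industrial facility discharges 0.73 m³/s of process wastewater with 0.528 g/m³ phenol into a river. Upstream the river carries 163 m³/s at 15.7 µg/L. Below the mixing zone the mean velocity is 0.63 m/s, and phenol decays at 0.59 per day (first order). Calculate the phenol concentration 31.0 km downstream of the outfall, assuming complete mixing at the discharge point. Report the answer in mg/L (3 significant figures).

0.0129 mg/L

15.7 µg/L = 0.0157 mg/L.
After complete mixing, C₀ = (0.73·0.528 + 163·0.0157) / 163.7 = 0.01798 mg/L.
Travel time t = 3.1e+04 m / 0.63 m/s = 4.921e+04 s = 0.5695 d.
C = 0.01798·exp(−0.59·0.5695) = 0.01798·0.7146 = 0.01285 mg/L.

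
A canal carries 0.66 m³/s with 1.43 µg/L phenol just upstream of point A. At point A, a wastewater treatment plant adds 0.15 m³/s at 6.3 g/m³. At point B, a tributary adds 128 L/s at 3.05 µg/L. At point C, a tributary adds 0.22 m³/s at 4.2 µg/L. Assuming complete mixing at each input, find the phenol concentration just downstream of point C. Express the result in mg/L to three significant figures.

0.818 mg/L

1.43 µg/L = 0.00143 mg/L.
After input A: C = (0.66·0.00143 + 0.15·6.3) / 0.81 = 1.168 mg/L.
128 L/s = 0.128 m³/s.
3.05 µg/L = 0.00305 mg/L.
After input B: C = (0.81·1.168 + 0.128·0.00305) / 0.938 = 1.009 mg/L.
4.2 µg/L = 0.0042 mg/L.
After input C: C = (0.938·1.009 + 0.22·0.0042) / 1.158 = 0.818 mg/L.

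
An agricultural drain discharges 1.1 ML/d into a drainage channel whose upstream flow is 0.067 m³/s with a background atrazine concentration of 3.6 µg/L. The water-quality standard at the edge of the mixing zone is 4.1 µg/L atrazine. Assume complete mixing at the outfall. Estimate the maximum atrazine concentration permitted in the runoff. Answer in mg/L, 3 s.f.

1.1 ML/d = 0.01273 m³/s.
3.6 µg/L = 0.0036 mg/L.
4.1 µg/L = 0.0041 mg/L.
Mass balance: 0.0041·0.07973 = 0.01273·Cₑ + 0.067·0.0036.
Cₑ = (0.0003269 − 0.0002412) / 0.01273 = 0.006731 mg/L.

0.00673 mg/L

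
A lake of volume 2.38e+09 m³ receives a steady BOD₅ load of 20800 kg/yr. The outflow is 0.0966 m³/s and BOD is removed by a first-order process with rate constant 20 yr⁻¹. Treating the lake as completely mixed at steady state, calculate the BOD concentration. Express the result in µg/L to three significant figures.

0.437 µg/L

Outflow Q = 0.0966 m³/s × 3.156e+07 s/yr = 3.048e+06 m³/yr.
Steady-state CSTR mass balance: W = Q·C + k·V·C, so C = W/(Q + kV).
Q + kV = 3.048e+06 + 20·2.38e+09 = 4.76e+10 m³/yr.
C = 20800/4.76e+10 = 4.369e-07 kg/m³ = 0.0004369 mg/L = 0.4369 µg/L.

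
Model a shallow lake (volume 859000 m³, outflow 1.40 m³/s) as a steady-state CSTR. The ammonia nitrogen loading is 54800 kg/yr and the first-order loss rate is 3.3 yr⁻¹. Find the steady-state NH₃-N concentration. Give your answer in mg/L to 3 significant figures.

Outflow Q = 1.40 m³/s × 3.156e+07 s/yr = 4.418e+07 m³/yr.
Steady-state CSTR mass balance: W = Q·C + k·V·C, so C = W/(Q + kV).
Q + kV = 4.418e+07 + 3.3·859000 = 4.702e+07 m³/yr.
C = 54800/4.702e+07 = 0.001166 kg/m³ = 1.166 mg/L.

1.17 mg/L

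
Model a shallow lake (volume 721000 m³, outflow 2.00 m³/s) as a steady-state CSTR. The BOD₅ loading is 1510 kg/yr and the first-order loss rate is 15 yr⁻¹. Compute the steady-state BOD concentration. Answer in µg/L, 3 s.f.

20.4 µg/L

Outflow Q = 2.00 m³/s × 3.156e+07 s/yr = 6.312e+07 m³/yr.
Steady-state CSTR mass balance: W = Q·C + k·V·C, so C = W/(Q + kV).
Q + kV = 6.312e+07 + 15·721000 = 7.393e+07 m³/yr.
C = 1510/7.393e+07 = 2.042e-05 kg/m³ = 0.02042 mg/L = 20.42 µg/L.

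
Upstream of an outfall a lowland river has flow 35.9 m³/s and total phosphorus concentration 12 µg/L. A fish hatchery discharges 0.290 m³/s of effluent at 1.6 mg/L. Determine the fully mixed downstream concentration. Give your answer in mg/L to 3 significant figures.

0.0247 mg/L

12 µg/L = 0.012 mg/L.
By mass balance at complete mixing, C = (0.29·1.6 + 35.9·0.012) / (0.29 + 35.9) = 0.8948/36.19 = 0.02473 mg/L.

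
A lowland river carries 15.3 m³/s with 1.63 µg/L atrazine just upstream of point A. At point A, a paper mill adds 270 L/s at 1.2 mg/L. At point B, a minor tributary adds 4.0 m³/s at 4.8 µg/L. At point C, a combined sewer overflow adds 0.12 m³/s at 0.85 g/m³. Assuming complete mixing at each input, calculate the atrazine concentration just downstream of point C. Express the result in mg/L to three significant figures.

0.0239 mg/L

1.63 µg/L = 0.00163 mg/L.
270 L/s = 0.27 m³/s.
After input A: C = (15.3·0.00163 + 0.27·1.2) / 15.57 = 0.02241 mg/L.
4.8 µg/L = 0.0048 mg/L.
After input B: C = (15.57·0.02241 + 4·0.0048) / 19.57 = 0.01881 mg/L.
After input C: C = (19.57·0.01881 + 0.12·0.85) / 19.69 = 0.02388 mg/L.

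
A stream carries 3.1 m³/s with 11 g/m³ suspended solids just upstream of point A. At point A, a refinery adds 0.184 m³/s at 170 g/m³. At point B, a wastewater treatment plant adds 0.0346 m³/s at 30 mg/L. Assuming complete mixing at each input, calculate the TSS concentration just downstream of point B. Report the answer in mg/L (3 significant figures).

After input A: C = (3.1·11 + 0.184·170) / 3.284 = 19.91 mg/L.
After input B: C = (3.284·19.91 + 0.0346·30) / 3.319 = 20.01 mg/L.

20.0 mg/L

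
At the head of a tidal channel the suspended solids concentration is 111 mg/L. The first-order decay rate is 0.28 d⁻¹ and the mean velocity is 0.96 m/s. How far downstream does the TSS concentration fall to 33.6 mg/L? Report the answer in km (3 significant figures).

From C = C₀·e^(−kt), t = ln(C₀/C)/k = ln(111/33.6)/0.28 = 1.195/0.28 = 4.268 d.
Distance = v·t = 0.96 m/s × 3.687e+05 s = 3.54e+05 m = 354 km.

354 km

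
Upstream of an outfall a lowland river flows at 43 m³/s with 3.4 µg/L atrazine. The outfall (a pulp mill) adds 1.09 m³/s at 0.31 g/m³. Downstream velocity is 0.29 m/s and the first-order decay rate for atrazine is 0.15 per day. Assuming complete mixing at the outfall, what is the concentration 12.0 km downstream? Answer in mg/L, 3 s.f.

3.4 µg/L = 0.0034 mg/L.
After complete mixing, C₀ = (1.09·0.31 + 43·0.0034) / 44.09 = 0.01098 mg/L.
Travel time t = 1.2e+04 m / 0.29 m/s = 4.138e+04 s = 0.4789 d.
C = 0.01098·exp(−0.15·0.4789) = 0.01098·0.9307 = 0.01022 mg/L.

0.0102 mg/L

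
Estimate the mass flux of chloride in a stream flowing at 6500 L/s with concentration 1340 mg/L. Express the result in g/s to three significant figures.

6500 L/s = 6.5 m³/s.
Mass flux = Q·C = 6.5 m³/s × 1340 g/m³ = 8710 g/s.

8710 g/s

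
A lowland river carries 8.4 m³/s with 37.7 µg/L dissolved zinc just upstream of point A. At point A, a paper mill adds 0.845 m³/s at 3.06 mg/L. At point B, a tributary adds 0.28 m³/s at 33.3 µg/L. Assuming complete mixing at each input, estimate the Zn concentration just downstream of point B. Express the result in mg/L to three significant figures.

37.7 µg/L = 0.0377 mg/L.
After input A: C = (8.4·0.0377 + 0.845·3.06) / 9.245 = 0.3139 mg/L.
33.3 µg/L = 0.0333 mg/L.
After input B: C = (9.245·0.3139 + 0.28·0.0333) / 9.525 = 0.3057 mg/L.

0.306 mg/L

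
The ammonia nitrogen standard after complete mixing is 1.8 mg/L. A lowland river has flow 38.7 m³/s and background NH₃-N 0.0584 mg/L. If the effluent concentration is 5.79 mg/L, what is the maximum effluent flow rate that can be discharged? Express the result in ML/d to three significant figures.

1460 ML/d

Mass balance at complete mixing: C_std·(Q_w + Q_r) = Q_w·C_e + Q_r·C_b.
Rearranging, Q_w = Q_r·(C_std − C_b)/(C_e − C_std) = 38.7·(1.8 − 0.0584) / (5.79 − 1.8) = 16.89 m³/s.
= 1459 ML/d.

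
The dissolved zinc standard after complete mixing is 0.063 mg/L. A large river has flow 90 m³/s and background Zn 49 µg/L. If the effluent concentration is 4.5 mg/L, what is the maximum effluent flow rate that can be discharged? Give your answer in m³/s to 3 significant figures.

49 µg/L = 0.049 mg/L.
Mass balance at complete mixing: C_std·(Q_w + Q_r) = Q_w·C_e + Q_r·C_b.
Rearranging, Q_w = Q_r·(C_std − C_b)/(C_e − C_std) = 90·(0.063 − 0.049) / (4.5 − 0.063) = 0.284 m³/s.

0.284 m³/s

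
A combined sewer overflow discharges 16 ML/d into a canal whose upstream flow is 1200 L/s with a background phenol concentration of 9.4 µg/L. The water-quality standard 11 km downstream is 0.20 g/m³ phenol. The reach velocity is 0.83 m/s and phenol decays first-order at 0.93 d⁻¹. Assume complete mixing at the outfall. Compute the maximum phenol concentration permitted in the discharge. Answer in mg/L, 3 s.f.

16 ML/d = 0.1852 m³/s.
1200 L/s = 1.2 m³/s.
9.4 µg/L = 0.0094 mg/L.
Travel time to the compliance point: t = 1.1e+04/0.83 = 1.325e+04 s = 0.1534 d; decay factor exp(−0.93·0.1534) = 0.8671.
So the concentration just after mixing may be at most 0.2/0.8671 = 0.2307 mg/L.
Mass balance: 0.2307·1.385 = 0.1852·Cₑ + 1.2·0.0094.
Cₑ = (0.3195 − 0.01128) / 0.1852 = 1.664 mg/L.

1.66 mg/L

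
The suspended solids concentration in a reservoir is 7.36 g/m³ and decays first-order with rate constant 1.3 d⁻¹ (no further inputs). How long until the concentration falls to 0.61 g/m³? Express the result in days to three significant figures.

t = ln(C₀/C)/k = ln(7.36/0.61)/1.3 = 2.49/1.3 = 1.916 d.

1.92 d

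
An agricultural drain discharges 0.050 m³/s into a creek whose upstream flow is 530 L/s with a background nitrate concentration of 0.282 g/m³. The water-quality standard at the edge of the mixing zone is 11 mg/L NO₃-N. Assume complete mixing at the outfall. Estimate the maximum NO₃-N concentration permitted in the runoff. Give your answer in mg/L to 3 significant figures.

530 L/s = 0.53 m³/s.
Mass balance: 11·0.58 = 0.05·Cₑ + 0.53·0.282.
Cₑ = (6.38 − 0.1495) / 0.05 = 124.6 mg/L.

125 mg/L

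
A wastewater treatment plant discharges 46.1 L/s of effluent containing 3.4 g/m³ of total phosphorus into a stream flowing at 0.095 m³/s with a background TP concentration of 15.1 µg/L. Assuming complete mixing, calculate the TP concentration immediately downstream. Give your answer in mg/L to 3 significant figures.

46.1 L/s = 0.0461 m³/s.
15.1 µg/L = 0.0151 mg/L.
By mass balance at complete mixing, C = (0.0461·3.4 + 0.095·0.0151) / (0.0461 + 0.095) = 0.1582/0.1411 = 1.121 mg/L.

1.12 mg/L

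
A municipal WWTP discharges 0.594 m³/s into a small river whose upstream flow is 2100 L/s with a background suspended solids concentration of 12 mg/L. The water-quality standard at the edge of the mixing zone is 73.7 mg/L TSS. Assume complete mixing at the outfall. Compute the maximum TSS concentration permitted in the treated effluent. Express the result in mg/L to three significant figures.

2100 L/s = 2.1 m³/s.
Mass balance: 73.7·2.694 = 0.594·Cₑ + 2.1·12.
Cₑ = (198.5 − 25.2) / 0.594 = 291.8 mg/L.

292 mg/L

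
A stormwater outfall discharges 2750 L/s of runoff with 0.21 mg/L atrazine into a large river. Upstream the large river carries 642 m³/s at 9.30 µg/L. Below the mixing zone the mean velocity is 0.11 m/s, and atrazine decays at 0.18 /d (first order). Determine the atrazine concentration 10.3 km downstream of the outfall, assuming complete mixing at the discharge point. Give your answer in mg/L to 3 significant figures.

2750 L/s = 2.75 m³/s.
9.30 µg/L = 0.0093 mg/L.
After complete mixing, C₀ = (2.75·0.21 + 642·0.0093) / 644.8 = 0.01016 mg/L.
Travel time t = 1.03e+04 m / 0.11 m/s = 9.364e+04 s = 1.084 d.
C = 0.01016·exp(−0.18·1.084) = 0.01016·0.8228 = 0.008356 mg/L.

0.00836 mg/L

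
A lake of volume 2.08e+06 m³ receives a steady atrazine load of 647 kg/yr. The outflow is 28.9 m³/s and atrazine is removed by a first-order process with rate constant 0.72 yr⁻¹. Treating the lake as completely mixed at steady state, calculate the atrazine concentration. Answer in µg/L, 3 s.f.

Outflow Q = 28.9 m³/s × 3.156e+07 s/yr = 9.12e+08 m³/yr.
Steady-state CSTR mass balance: W = Q·C + k·V·C, so C = W/(Q + kV).
Q + kV = 9.12e+08 + 0.72·2.08e+06 = 9.135e+08 m³/yr.
C = 647/9.135e+08 = 7.083e-07 kg/m³ = 0.0007083 mg/L = 0.7083 µg/L.

0.708 µg/L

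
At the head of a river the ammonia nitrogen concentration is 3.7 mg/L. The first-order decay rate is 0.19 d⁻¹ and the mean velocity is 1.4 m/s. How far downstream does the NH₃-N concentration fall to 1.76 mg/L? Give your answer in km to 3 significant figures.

473 km

From C = C₀·e^(−kt), t = ln(C₀/C)/k = ln(3.7/1.76)/0.19 = 0.743/0.19 = 3.911 d.
Distance = v·t = 1.4 m/s × 3.379e+05 s = 4.73e+05 m = 473 km.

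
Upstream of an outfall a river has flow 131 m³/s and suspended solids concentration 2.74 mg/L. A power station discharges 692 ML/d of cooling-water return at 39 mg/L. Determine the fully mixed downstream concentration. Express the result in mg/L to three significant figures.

4.83 mg/L

692 ML/d = 8.009 m³/s.
Flow-weighted mixing gives C = (8.009·39 + 131·2.74) / (8.009 + 131) = 671.3/139 = 4.829 mg/L.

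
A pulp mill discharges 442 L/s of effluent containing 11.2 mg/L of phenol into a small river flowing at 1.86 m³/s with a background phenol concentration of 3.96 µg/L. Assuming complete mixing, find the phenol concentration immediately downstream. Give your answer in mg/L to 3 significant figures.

442 L/s = 0.442 m³/s.
3.96 µg/L = 0.00396 mg/L.
Flow-weighted mixing gives C = (0.442·11.2 + 1.86·0.00396) / (0.442 + 1.86) = 4.958/2.302 = 2.154 mg/L.

2.15 mg/L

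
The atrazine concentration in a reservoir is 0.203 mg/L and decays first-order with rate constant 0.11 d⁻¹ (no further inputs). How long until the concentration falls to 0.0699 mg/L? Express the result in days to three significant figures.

9.69 d

t = ln(C₀/C)/k = ln(0.203/0.0699)/0.11 = 1.066/0.11 = 9.692 d.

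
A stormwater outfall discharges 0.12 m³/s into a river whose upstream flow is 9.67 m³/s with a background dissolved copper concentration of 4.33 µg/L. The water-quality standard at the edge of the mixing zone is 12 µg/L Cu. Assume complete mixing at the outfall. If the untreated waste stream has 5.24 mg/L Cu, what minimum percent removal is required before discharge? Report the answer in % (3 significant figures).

88.0 %

4.33 µg/L = 0.00433 mg/L.
12 µg/L = 0.012 mg/L.
Mass balance: 0.012·9.79 = 0.12·Cₑ + 9.67·0.00433.
Cₑ = (0.1175 − 0.04187) / 0.12 = 0.6301 mg/L.
Required removal = 1 − 0.6301/5.24 = 87.98 %.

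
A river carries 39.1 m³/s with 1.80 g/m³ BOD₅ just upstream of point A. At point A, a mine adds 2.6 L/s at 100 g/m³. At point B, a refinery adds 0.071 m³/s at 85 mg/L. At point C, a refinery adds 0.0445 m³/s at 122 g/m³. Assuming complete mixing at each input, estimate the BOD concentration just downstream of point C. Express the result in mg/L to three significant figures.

2.09 mg/L

2.6 L/s = 0.0026 m³/s.
After input A: C = (39.1·1.8 + 0.0026·100) / 39.1 = 1.807 mg/L.
After input B: C = (39.1·1.807 + 0.071·85) / 39.17 = 1.957 mg/L.
After input C: C = (39.17·1.957 + 0.0445·122) / 39.22 = 2.094 mg/L.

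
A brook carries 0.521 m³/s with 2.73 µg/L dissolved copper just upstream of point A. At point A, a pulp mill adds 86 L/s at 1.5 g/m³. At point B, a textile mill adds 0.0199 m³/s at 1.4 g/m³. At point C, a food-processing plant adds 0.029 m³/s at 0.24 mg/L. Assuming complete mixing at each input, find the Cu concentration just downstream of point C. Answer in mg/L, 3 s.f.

2.73 µg/L = 0.00273 mg/L.
86 L/s = 0.086 m³/s.
After input A: C = (0.521·0.00273 + 0.086·1.5) / 0.607 = 0.2149 mg/L.
After input B: C = (0.607·0.2149 + 0.0199·1.4) / 0.6269 = 0.2525 mg/L.
After input C: C = (0.6269·0.2525 + 0.029·0.24) / 0.6559 = 0.2519 mg/L.

0.252 mg/L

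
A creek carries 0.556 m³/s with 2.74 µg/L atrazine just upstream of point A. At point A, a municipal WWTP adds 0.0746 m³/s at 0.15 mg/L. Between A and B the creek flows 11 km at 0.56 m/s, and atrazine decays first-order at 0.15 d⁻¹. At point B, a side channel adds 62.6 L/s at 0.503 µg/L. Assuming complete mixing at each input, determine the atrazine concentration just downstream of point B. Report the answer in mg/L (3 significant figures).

0.0178 mg/L

2.74 µg/L = 0.00274 mg/L.
After input A: C = (0.556·0.00274 + 0.0746·0.15) / 0.6306 = 0.02016 mg/L.
Over the 11 km reach to input B (t = 1.964e+04 s = 0.2273 d), decay gives C = 0.02016·exp(−0.15·0.2273) = 0.01948 mg/L.
62.6 L/s = 0.0626 m³/s.
0.503 µg/L = 0.000503 mg/L.
After input B: C = (0.6306·0.01948 + 0.0626·0.000503) / 0.6932 = 0.01777 mg/L.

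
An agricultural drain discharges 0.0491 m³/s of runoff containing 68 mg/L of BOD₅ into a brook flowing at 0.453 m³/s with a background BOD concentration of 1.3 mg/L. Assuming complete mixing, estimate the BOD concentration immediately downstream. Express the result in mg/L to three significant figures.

Flow-weighted mixing gives C = (0.0491·68 + 0.453·1.3) / (0.0491 + 0.453) = 3.928/0.5021 = 7.823 mg/L.

7.82 mg/L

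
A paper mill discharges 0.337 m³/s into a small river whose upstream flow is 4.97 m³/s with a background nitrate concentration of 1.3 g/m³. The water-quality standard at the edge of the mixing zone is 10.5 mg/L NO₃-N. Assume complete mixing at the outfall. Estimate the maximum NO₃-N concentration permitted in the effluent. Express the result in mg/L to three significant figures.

Mass balance: 10.5·5.307 = 0.337·Cₑ + 4.97·1.3.
Cₑ = (55.72 − 6.461) / 0.337 = 146.2 mg/L.

146 mg/L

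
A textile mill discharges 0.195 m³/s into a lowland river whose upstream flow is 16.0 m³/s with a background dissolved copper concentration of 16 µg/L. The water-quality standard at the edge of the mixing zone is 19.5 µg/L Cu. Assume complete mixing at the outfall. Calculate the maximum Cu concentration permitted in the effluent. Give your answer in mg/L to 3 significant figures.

0.307 mg/L

16 µg/L = 0.016 mg/L.
19.5 µg/L = 0.0195 mg/L.
Mass balance: 0.0195·16.2 = 0.195·Cₑ + 16·0.016.
Cₑ = (0.3158 − 0.256) / 0.195 = 0.3067 mg/L.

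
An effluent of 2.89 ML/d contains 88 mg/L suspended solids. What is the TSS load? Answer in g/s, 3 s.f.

2.89 ML/d = 0.03345 m³/s.
Mass flux = Q·C = 0.03345 m³/s × 88 g/m³ = 2.944 g/s.

2.94 g/s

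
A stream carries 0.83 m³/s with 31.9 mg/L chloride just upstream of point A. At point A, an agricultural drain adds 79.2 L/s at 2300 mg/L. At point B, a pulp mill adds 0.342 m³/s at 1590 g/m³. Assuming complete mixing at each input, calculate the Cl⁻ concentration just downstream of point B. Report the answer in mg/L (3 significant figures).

601 mg/L

79.2 L/s = 0.0792 m³/s.
After input A: C = (0.83·31.9 + 0.0792·2300) / 0.9092 = 229.5 mg/L.
After input B: C = (0.9092·229.5 + 0.342·1590) / 1.251 = 601.4 mg/L.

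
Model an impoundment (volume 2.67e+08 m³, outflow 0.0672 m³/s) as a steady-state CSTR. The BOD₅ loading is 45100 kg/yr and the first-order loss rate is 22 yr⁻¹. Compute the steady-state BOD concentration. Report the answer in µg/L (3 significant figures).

7.68 µg/L

Outflow Q = 0.0672 m³/s × 3.156e+07 s/yr = 2.121e+06 m³/yr.
Steady-state CSTR mass balance: W = Q·C + k·V·C, so C = W/(Q + kV).
Q + kV = 2.121e+06 + 22·2.67e+08 = 5.876e+09 m³/yr.
C = 45100/5.876e+09 = 7.675e-06 kg/m³ = 0.007675 mg/L = 7.675 µg/L.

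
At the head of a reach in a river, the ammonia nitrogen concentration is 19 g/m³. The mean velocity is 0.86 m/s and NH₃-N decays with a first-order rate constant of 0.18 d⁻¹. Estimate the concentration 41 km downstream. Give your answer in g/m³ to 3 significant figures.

Travel time t = 41 km / 0.86 m/s = 4.1e+04/0.86 = 4.767e+04 s = 0.5518 d.
First-order decay: C = 19·exp(−0.18·0.5518) = 19·0.9055 = 17.2 g/m³.

17.2 g/m³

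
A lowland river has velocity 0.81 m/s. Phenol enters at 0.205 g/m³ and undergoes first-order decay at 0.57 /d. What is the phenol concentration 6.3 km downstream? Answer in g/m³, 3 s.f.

Travel time t = 6.3 km / 0.81 m/s = 6300/0.81 = 7778 s = 0.09002 d.
First-order decay: C = 0.205·exp(−0.57·0.09002) = 0.205·0.95 = 0.1947 g/m³.

0.195 g/m³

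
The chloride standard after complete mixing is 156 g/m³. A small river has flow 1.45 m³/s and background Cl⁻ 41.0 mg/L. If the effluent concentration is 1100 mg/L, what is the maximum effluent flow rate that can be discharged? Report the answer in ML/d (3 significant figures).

15.3 ML/d

Mass balance at complete mixing: C_std·(Q_w + Q_r) = Q_w·C_e + Q_r·C_b.
Rearranging, Q_w = Q_r·(C_std − C_b)/(C_e − C_std) = 1.45·(156 − 41) / (1100 − 156) = 0.1766 m³/s.
= 15.26 ML/d.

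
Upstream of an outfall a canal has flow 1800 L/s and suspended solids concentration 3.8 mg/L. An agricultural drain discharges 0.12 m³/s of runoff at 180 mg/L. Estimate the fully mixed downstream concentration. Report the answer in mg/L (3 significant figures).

14.8 mg/L

1800 L/s = 1.8 m³/s.
By mass balance at complete mixing, C = (0.12·180 + 1.8·3.8) / (0.12 + 1.8) = 28.44/1.92 = 14.81 mg/L.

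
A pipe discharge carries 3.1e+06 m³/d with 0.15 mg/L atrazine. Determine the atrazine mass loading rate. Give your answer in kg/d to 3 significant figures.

465 kg/d

3.1e+06 m³/d = 35.88 m³/s.
Mass flux = Q·C = 35.88 m³/s × 0.15 g/m³ = 5.382 g/s.
= 5.382 g/s × 86.4 = 465 kg/d.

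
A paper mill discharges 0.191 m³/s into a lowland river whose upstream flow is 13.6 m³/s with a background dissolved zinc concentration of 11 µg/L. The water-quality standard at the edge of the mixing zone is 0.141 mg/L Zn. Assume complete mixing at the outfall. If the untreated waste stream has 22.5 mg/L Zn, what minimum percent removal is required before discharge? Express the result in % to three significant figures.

11 µg/L = 0.011 mg/L.
Mass balance: 0.141·13.79 = 0.191·Cₑ + 13.6·0.011.
Cₑ = (1.945 − 0.1496) / 0.191 = 9.398 mg/L.
Required removal = 1 − 9.398/22.5 = 58.23 %.

58.2 %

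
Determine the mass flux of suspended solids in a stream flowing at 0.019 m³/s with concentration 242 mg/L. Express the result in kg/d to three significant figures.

Mass flux = Q·C = 0.019 m³/s × 242 g/m³ = 4.598 g/s.
= 4.598 g/s × 86.4 = 397.3 kg/d.

397 kg/d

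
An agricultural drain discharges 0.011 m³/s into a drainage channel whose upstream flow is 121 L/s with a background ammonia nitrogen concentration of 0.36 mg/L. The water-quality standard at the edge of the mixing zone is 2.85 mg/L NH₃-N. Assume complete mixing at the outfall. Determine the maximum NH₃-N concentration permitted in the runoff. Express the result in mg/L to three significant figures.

121 L/s = 0.121 m³/s.
Mass balance: 2.85·0.132 = 0.011·Cₑ + 0.121·0.36.
Cₑ = (0.3762 − 0.04356) / 0.011 = 30.24 mg/L.

30.2 mg/L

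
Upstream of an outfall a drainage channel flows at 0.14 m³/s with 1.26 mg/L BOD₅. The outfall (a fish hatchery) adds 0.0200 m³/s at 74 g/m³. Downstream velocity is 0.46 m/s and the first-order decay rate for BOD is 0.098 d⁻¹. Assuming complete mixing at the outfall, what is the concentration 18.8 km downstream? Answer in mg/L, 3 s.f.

9.88 mg/L

After complete mixing, C₀ = (0.02·74 + 0.14·1.26) / 0.16 = 10.35 mg/L.
Travel time t = 1.88e+04 m / 0.46 m/s = 4.087e+04 s = 0.473 d.
C = 10.35·exp(−0.098·0.473) = 10.35·0.9547 = 9.884 mg/L.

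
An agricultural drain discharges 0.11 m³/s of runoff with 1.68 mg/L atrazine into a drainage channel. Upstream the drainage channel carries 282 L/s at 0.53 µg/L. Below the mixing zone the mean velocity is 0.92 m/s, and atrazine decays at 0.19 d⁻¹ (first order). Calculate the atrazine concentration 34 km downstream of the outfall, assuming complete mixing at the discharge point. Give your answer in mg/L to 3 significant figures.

282 L/s = 0.282 m³/s.
0.53 µg/L = 0.00053 mg/L.
After complete mixing, C₀ = (0.11·1.68 + 0.282·0.00053) / 0.392 = 0.4718 mg/L.
Travel time t = 3.4e+04 m / 0.92 m/s = 3.696e+04 s = 0.4277 d.
C = 0.4718·exp(−0.19·0.4277) = 0.4718·0.9219 = 0.435 mg/L.

0.435 mg/L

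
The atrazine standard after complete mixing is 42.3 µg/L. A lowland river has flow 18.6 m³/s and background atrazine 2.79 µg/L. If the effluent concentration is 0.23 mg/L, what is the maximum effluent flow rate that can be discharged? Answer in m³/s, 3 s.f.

2.79 µg/L = 0.00279 mg/L.
42.3 µg/L = 0.0423 mg/L.
Mass balance at complete mixing: C_std·(Q_w + Q_r) = Q_w·C_e + Q_r·C_b.
Rearranging, Q_w = Q_r·(C_std − C_b)/(C_e − C_std) = 18.6·(0.0423 − 0.00279) / (0.23 − 0.0423) = 3.915 m³/s.

3.92 m³/s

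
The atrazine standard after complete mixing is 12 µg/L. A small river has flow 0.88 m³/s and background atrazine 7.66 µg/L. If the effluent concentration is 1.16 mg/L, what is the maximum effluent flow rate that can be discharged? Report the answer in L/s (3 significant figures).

3.33 L/s

7.66 µg/L = 0.00766 mg/L.
12 µg/L = 0.012 mg/L.
Mass balance at complete mixing: C_std·(Q_w + Q_r) = Q_w·C_e + Q_r·C_b.
Rearranging, Q_w = Q_r·(C_std − C_b)/(C_e − C_std) = 0.88·(0.012 − 0.00766) / (1.16 − 0.012) = 0.003327 m³/s.
= 3.327 L/s.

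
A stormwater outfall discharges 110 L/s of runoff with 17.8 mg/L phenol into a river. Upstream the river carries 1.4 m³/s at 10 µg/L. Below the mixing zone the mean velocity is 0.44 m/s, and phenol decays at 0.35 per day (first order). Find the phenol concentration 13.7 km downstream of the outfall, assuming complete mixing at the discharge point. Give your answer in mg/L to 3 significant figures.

110 L/s = 0.11 m³/s.
10 µg/L = 0.01 mg/L.
After complete mixing, C₀ = (0.11·17.8 + 1.4·0.01) / 1.51 = 1.306 mg/L.
Travel time t = 1.37e+04 m / 0.44 m/s = 3.114e+04 s = 0.3604 d.
C = 1.306·exp(−0.35·0.3604) = 1.306·0.8815 = 1.151 mg/L.

1.15 mg/L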